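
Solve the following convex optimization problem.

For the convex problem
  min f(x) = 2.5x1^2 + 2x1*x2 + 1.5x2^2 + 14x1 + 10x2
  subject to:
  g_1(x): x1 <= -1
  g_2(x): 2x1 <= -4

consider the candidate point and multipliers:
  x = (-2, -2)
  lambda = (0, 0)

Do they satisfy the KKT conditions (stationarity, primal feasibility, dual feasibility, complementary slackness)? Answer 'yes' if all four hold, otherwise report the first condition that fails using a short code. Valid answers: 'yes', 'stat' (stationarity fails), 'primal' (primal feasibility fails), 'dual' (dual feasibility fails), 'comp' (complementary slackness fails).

Gradient of f: grad f(x) = Q x + c = (0, 0)
Constraint values g_i(x) = a_i^T x - b_i:
  g_1((-2, -2)) = -1
  g_2((-2, -2)) = 0
Stationarity residual: grad f(x) + sum_i lambda_i a_i = (0, 0)
  -> stationarity OK
Primal feasibility (all g_i <= 0): OK
Dual feasibility (all lambda_i >= 0): OK
Complementary slackness (lambda_i * g_i(x) = 0 for all i): OK

Verdict: yes, KKT holds.

yes


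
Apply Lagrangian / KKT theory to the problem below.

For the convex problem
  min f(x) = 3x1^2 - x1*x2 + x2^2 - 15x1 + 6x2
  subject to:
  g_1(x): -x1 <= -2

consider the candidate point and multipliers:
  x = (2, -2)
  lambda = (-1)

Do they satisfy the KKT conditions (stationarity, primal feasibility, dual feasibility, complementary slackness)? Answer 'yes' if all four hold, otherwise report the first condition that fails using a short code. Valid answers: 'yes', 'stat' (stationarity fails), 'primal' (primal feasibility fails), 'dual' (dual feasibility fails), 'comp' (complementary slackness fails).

Gradient of f: grad f(x) = Q x + c = (-1, 0)
Constraint values g_i(x) = a_i^T x - b_i:
  g_1((2, -2)) = 0
Stationarity residual: grad f(x) + sum_i lambda_i a_i = (0, 0)
  -> stationarity OK
Primal feasibility (all g_i <= 0): OK
Dual feasibility (all lambda_i >= 0): FAILS
Complementary slackness (lambda_i * g_i(x) = 0 for all i): OK

Verdict: the first failing condition is dual_feasibility -> dual.

dual


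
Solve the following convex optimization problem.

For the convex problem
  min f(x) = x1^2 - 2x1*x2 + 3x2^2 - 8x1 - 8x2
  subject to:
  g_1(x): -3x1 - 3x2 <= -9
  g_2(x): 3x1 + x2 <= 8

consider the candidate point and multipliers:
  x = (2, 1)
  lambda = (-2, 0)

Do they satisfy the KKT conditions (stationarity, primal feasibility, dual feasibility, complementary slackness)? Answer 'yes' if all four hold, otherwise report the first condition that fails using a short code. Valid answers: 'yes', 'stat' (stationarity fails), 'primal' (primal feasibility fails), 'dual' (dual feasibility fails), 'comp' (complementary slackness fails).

Gradient of f: grad f(x) = Q x + c = (-6, -6)
Constraint values g_i(x) = a_i^T x - b_i:
  g_1((2, 1)) = 0
  g_2((2, 1)) = -1
Stationarity residual: grad f(x) + sum_i lambda_i a_i = (0, 0)
  -> stationarity OK
Primal feasibility (all g_i <= 0): OK
Dual feasibility (all lambda_i >= 0): FAILS
Complementary slackness (lambda_i * g_i(x) = 0 for all i): OK

Verdict: the first failing condition is dual_feasibility -> dual.

dual


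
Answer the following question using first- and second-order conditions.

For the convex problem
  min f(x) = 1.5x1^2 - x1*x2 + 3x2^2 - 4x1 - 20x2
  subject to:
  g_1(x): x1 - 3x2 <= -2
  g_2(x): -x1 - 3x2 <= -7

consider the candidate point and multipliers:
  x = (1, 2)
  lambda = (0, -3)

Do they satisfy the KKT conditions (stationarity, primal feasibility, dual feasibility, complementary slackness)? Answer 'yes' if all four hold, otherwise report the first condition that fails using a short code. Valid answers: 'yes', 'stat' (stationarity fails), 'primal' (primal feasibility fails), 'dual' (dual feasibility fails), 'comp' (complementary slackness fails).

Gradient of f: grad f(x) = Q x + c = (-3, -9)
Constraint values g_i(x) = a_i^T x - b_i:
  g_1((1, 2)) = -3
  g_2((1, 2)) = 0
Stationarity residual: grad f(x) + sum_i lambda_i a_i = (0, 0)
  -> stationarity OK
Primal feasibility (all g_i <= 0): OK
Dual feasibility (all lambda_i >= 0): FAILS
Complementary slackness (lambda_i * g_i(x) = 0 for all i): OK

Verdict: the first failing condition is dual_feasibility -> dual.

dual


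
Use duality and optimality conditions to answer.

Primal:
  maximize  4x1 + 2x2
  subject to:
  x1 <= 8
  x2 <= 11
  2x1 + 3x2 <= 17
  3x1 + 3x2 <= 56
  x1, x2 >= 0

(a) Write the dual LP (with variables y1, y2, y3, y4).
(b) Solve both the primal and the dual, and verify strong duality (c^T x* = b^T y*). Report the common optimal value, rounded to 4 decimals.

The standard primal-dual pair for 'max c^T x s.t. A x <= b, x >= 0' is:
  Dual:  min b^T y  s.t.  A^T y >= c,  y >= 0.

So the dual LP is:
  minimize  8y1 + 11y2 + 17y3 + 56y4
  subject to:
    y1 + 2y3 + 3y4 >= 4
    y2 + 3y3 + 3y4 >= 2
    y1, y2, y3, y4 >= 0

Solving the primal: x* = (8, 0.3333).
  primal value c^T x* = 32.6667.
Solving the dual: y* = (2.6667, 0, 0.6667, 0).
  dual value b^T y* = 32.6667.
Strong duality: c^T x* = b^T y*. Confirmed.

32.6667


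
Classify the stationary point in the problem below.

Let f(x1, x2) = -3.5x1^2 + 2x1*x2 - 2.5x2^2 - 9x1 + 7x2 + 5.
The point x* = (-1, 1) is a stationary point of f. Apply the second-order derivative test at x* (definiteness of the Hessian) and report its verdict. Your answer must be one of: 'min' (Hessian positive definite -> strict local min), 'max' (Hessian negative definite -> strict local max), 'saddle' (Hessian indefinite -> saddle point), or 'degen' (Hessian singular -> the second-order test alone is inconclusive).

Compute the Hessian H = grad^2 f:
  H = [[-7, 2], [2, -5]]
Verify stationarity: grad f(x*) = H x* + g = (0, 0).
Eigenvalues of H: -8.2361, -3.7639.
Both eigenvalues < 0, so H is negative definite -> x* is a strict local max.

max


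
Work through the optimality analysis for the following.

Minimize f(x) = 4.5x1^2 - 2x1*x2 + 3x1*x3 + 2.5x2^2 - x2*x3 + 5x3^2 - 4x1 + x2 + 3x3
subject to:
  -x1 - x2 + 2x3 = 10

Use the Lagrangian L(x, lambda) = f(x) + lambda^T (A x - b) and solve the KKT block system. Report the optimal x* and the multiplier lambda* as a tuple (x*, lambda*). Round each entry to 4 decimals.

Form the Lagrangian:
  L(x, lambda) = (1/2) x^T Q x + c^T x + lambda^T (A x - b)
Stationarity (grad_x L = 0): Q x + c + A^T lambda = 0.
Primal feasibility: A x = b.

This gives the KKT block system:
  [ Q   A^T ] [ x     ]   [-c ]
  [ A    0  ] [ lambda ] = [ b ]

Solving the linear system:
  x*      = (-2.2826, -2.9348, 2.3913)
  lambda* = (-11.5)
  f(x*)   = 64.1848

x* = (-2.2826, -2.9348, 2.3913), lambda* = (-11.5)


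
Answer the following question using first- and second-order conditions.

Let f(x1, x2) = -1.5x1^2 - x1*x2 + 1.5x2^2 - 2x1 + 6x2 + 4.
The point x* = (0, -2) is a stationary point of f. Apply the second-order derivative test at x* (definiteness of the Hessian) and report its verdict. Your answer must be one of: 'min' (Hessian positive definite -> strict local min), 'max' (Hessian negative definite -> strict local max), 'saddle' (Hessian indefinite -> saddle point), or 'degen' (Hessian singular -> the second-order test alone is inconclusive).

Compute the Hessian H = grad^2 f:
  H = [[-3, -1], [-1, 3]]
Verify stationarity: grad f(x*) = H x* + g = (0, 0).
Eigenvalues of H: -3.1623, 3.1623.
Eigenvalues have mixed signs, so H is indefinite -> x* is a saddle point.

saddle


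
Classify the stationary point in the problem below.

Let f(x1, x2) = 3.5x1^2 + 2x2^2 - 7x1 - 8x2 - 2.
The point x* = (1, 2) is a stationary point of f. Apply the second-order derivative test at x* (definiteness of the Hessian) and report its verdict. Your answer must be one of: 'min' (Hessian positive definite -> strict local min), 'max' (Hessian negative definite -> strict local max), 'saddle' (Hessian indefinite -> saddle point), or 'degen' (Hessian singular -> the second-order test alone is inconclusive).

Compute the Hessian H = grad^2 f:
  H = [[7, 0], [0, 4]]
Verify stationarity: grad f(x*) = H x* + g = (0, 0).
Eigenvalues of H: 4, 7.
Both eigenvalues > 0, so H is positive definite -> x* is a strict local min.

min


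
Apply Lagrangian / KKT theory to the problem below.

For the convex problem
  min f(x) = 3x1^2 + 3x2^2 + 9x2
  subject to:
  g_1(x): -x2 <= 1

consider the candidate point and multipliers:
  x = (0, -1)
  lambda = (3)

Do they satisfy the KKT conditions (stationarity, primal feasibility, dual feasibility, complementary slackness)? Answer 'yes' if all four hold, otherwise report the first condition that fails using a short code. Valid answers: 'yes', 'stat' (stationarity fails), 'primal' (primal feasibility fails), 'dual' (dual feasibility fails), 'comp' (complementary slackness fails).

Gradient of f: grad f(x) = Q x + c = (0, 3)
Constraint values g_i(x) = a_i^T x - b_i:
  g_1((0, -1)) = 0
Stationarity residual: grad f(x) + sum_i lambda_i a_i = (0, 0)
  -> stationarity OK
Primal feasibility (all g_i <= 0): OK
Dual feasibility (all lambda_i >= 0): OK
Complementary slackness (lambda_i * g_i(x) = 0 for all i): OK

Verdict: yes, KKT holds.

yes


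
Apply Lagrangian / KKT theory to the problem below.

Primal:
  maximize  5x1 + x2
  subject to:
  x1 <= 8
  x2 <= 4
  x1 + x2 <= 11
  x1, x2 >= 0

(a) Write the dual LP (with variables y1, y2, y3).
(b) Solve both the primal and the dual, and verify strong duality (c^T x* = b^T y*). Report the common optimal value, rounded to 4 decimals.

The standard primal-dual pair for 'max c^T x s.t. A x <= b, x >= 0' is:
  Dual:  min b^T y  s.t.  A^T y >= c,  y >= 0.

So the dual LP is:
  minimize  8y1 + 4y2 + 11y3
  subject to:
    y1 + y3 >= 5
    y2 + y3 >= 1
    y1, y2, y3 >= 0

Solving the primal: x* = (8, 3).
  primal value c^T x* = 43.
Solving the dual: y* = (4, 0, 1).
  dual value b^T y* = 43.
Strong duality: c^T x* = b^T y*. Confirmed.

43


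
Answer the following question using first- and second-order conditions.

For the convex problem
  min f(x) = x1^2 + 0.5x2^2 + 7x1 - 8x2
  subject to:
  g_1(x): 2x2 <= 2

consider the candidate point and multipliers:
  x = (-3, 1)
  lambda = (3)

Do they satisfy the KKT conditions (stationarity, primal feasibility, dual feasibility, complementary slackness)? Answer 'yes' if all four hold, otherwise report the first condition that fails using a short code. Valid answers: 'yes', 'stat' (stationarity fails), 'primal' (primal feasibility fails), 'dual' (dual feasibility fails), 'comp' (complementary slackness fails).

Gradient of f: grad f(x) = Q x + c = (1, -7)
Constraint values g_i(x) = a_i^T x - b_i:
  g_1((-3, 1)) = 0
Stationarity residual: grad f(x) + sum_i lambda_i a_i = (1, -1)
  -> stationarity FAILS
Primal feasibility (all g_i <= 0): OK
Dual feasibility (all lambda_i >= 0): OK
Complementary slackness (lambda_i * g_i(x) = 0 for all i): OK

Verdict: the first failing condition is stationarity -> stat.

stat


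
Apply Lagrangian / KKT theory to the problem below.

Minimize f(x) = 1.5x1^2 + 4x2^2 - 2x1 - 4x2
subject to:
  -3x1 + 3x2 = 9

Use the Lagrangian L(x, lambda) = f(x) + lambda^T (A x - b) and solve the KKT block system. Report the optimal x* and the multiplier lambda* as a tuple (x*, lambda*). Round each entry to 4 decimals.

Form the Lagrangian:
  L(x, lambda) = (1/2) x^T Q x + c^T x + lambda^T (A x - b)
Stationarity (grad_x L = 0): Q x + c + A^T lambda = 0.
Primal feasibility: A x = b.

This gives the KKT block system:
  [ Q   A^T ] [ x     ]   [-c ]
  [ A    0  ] [ lambda ] = [ b ]

Solving the linear system:
  x*      = (-1.6364, 1.3636)
  lambda* = (-2.303)
  f(x*)   = 9.2727

x* = (-1.6364, 1.3636), lambda* = (-2.303)


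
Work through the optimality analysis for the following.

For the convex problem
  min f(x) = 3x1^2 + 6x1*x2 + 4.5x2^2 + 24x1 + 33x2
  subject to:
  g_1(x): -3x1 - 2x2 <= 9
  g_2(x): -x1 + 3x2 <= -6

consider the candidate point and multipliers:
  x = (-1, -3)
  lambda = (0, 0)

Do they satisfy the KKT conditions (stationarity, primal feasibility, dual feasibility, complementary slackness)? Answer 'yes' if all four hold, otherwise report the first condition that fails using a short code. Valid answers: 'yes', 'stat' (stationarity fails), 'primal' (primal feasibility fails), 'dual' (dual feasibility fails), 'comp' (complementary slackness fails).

Gradient of f: grad f(x) = Q x + c = (0, 0)
Constraint values g_i(x) = a_i^T x - b_i:
  g_1((-1, -3)) = 0
  g_2((-1, -3)) = -2
Stationarity residual: grad f(x) + sum_i lambda_i a_i = (0, 0)
  -> stationarity OK
Primal feasibility (all g_i <= 0): OK
Dual feasibility (all lambda_i >= 0): OK
Complementary slackness (lambda_i * g_i(x) = 0 for all i): OK

Verdict: yes, KKT holds.

yes


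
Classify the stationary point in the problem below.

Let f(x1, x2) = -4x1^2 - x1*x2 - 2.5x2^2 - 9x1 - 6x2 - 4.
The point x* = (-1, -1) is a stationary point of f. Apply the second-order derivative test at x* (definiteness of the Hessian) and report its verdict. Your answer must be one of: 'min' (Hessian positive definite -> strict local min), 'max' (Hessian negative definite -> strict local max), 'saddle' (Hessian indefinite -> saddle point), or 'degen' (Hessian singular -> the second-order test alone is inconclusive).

Compute the Hessian H = grad^2 f:
  H = [[-8, -1], [-1, -5]]
Verify stationarity: grad f(x*) = H x* + g = (0, 0).
Eigenvalues of H: -8.3028, -4.6972.
Both eigenvalues < 0, so H is negative definite -> x* is a strict local max.

max


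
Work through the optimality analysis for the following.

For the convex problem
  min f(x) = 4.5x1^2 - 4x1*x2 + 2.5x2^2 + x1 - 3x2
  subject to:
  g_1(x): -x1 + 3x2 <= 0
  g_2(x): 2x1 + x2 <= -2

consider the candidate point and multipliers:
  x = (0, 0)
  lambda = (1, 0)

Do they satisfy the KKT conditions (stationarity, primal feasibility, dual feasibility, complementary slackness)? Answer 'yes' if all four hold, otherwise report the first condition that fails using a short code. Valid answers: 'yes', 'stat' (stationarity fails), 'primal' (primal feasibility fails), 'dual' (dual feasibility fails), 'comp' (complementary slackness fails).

Gradient of f: grad f(x) = Q x + c = (1, -3)
Constraint values g_i(x) = a_i^T x - b_i:
  g_1((0, 0)) = 0
  g_2((0, 0)) = 2
Stationarity residual: grad f(x) + sum_i lambda_i a_i = (0, 0)
  -> stationarity OK
Primal feasibility (all g_i <= 0): FAILS
Dual feasibility (all lambda_i >= 0): OK
Complementary slackness (lambda_i * g_i(x) = 0 for all i): OK

Verdict: the first failing condition is primal_feasibility -> primal.

primal


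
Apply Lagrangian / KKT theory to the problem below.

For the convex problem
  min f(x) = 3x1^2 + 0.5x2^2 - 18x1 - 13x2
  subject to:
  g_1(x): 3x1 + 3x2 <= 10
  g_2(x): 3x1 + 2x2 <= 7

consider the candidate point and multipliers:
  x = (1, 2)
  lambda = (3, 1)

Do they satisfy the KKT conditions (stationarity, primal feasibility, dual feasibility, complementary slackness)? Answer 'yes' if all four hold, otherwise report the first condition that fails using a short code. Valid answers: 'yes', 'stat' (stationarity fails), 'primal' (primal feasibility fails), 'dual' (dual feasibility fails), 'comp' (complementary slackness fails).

Gradient of f: grad f(x) = Q x + c = (-12, -11)
Constraint values g_i(x) = a_i^T x - b_i:
  g_1((1, 2)) = -1
  g_2((1, 2)) = 0
Stationarity residual: grad f(x) + sum_i lambda_i a_i = (0, 0)
  -> stationarity OK
Primal feasibility (all g_i <= 0): OK
Dual feasibility (all lambda_i >= 0): OK
Complementary slackness (lambda_i * g_i(x) = 0 for all i): FAILS

Verdict: the first failing condition is complementary_slackness -> comp.

comp


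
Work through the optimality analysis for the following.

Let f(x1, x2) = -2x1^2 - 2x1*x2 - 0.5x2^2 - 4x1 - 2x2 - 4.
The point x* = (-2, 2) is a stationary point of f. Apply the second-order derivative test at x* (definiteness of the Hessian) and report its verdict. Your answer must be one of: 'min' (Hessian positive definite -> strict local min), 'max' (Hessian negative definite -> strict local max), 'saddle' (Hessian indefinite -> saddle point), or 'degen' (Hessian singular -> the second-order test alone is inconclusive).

Compute the Hessian H = grad^2 f:
  H = [[-4, -2], [-2, -1]]
Verify stationarity: grad f(x*) = H x* + g = (0, 0).
Eigenvalues of H: -5, 0.
H has a zero eigenvalue (singular; negative semidefinite but not definite), so H is neither positive definite, negative definite, nor indefinite. The second-order test alone is inconclusive -> degen.
(Indeed, f is constant along the null direction of H through x*, so x* is not a strict local extremum.)

degen


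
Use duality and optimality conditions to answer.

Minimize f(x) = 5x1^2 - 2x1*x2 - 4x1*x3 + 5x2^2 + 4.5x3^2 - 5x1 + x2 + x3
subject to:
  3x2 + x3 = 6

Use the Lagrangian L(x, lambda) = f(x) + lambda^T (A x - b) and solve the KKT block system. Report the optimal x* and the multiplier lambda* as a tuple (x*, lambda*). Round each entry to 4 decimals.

Form the Lagrangian:
  L(x, lambda) = (1/2) x^T Q x + c^T x + lambda^T (A x - b)
Stationarity (grad_x L = 0): Q x + c + A^T lambda = 0.
Primal feasibility: A x = b.

This gives the KKT block system:
  [ Q   A^T ] [ x     ]   [-c ]
  [ A    0  ] [ lambda ] = [ b ]

Solving the linear system:
  x*      = (1.2333, 1.6667, 1)
  lambda* = (-5.0667)
  f(x*)   = 13.45

x* = (1.2333, 1.6667, 1), lambda* = (-5.0667)


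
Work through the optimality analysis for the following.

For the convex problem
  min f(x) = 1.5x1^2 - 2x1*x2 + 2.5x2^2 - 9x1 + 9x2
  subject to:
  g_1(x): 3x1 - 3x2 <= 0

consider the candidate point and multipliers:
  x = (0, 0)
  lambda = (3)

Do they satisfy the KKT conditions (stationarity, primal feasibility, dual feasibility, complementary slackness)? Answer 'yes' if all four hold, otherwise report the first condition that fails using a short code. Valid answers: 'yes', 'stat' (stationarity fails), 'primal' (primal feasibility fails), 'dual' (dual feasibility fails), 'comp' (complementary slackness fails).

Gradient of f: grad f(x) = Q x + c = (-9, 9)
Constraint values g_i(x) = a_i^T x - b_i:
  g_1((0, 0)) = 0
Stationarity residual: grad f(x) + sum_i lambda_i a_i = (0, 0)
  -> stationarity OK
Primal feasibility (all g_i <= 0): OK
Dual feasibility (all lambda_i >= 0): OK
Complementary slackness (lambda_i * g_i(x) = 0 for all i): OK

Verdict: yes, KKT holds.

yes


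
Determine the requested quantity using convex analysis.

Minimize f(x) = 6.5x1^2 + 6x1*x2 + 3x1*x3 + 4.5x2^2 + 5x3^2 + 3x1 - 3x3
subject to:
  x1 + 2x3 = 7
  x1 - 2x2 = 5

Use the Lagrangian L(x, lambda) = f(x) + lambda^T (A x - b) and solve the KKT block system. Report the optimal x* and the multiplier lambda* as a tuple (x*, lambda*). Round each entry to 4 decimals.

Form the Lagrangian:
  L(x, lambda) = (1/2) x^T Q x + c^T x + lambda^T (A x - b)
Stationarity (grad_x L = 0): Q x + c + A^T lambda = 0.
Primal feasibility: A x = b.

This gives the KKT block system:
  [ Q   A^T ] [ x     ]   [-c ]
  [ A    0  ] [ lambda ] = [ b ]

Solving the linear system:
  x*      = (1.3855, -1.8072, 2.8072)
  lambda* = (-14.6145, -3.9759)
  f(x*)   = 58.9578

x* = (1.3855, -1.8072, 2.8072), lambda* = (-14.6145, -3.9759)


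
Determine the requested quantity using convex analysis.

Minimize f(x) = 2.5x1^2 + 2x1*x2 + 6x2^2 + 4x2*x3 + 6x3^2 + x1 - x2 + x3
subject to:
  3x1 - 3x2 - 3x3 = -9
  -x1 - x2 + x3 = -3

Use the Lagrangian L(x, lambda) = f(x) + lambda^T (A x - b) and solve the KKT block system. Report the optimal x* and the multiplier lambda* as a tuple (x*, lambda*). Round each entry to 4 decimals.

Form the Lagrangian:
  L(x, lambda) = (1/2) x^T Q x + c^T x + lambda^T (A x - b)
Stationarity (grad_x L = 0): Q x + c + A^T lambda = 0.
Primal feasibility: A x = b.

This gives the KKT block system:
  [ Q   A^T ] [ x     ]   [-c ]
  [ A    0  ] [ lambda ] = [ b ]

Solving the linear system:
  x*      = (-1.1765, 3, -1.1765)
  lambda* = (4.4706, 14.5294)
  f(x*)   = 39.2353

x* = (-1.1765, 3, -1.1765), lambda* = (4.4706, 14.5294)


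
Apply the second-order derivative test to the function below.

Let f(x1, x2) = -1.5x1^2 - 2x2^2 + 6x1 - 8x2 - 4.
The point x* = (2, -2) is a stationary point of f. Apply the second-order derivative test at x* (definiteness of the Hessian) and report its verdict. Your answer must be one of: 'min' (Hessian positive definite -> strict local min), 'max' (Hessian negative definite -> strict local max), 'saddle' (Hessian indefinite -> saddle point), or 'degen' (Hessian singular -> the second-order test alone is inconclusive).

Compute the Hessian H = grad^2 f:
  H = [[-3, 0], [0, -4]]
Verify stationarity: grad f(x*) = H x* + g = (0, 0).
Eigenvalues of H: -4, -3.
Both eigenvalues < 0, so H is negative definite -> x* is a strict local max.

max


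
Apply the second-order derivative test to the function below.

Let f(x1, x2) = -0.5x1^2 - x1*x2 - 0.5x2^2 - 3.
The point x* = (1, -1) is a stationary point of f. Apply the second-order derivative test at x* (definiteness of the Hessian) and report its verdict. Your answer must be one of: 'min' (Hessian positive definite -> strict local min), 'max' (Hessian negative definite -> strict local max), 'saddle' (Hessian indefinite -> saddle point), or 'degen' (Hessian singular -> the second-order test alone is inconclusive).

Compute the Hessian H = grad^2 f:
  H = [[-1, -1], [-1, -1]]
Verify stationarity: grad f(x*) = H x* + g = (0, 0).
Eigenvalues of H: -2, 0.
H has a zero eigenvalue (singular; negative semidefinite but not definite), so H is neither positive definite, negative definite, nor indefinite. The second-order test alone is inconclusive -> degen.
(Indeed, f is constant along the null direction of H through x*, so x* is not a strict local extremum.)

degen


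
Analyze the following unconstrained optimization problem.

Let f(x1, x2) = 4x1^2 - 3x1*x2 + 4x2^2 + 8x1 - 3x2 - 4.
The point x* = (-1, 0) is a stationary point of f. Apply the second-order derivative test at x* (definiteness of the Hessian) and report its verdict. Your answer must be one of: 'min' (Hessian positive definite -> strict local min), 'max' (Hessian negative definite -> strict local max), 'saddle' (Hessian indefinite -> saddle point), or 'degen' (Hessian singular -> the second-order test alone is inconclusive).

Compute the Hessian H = grad^2 f:
  H = [[8, -3], [-3, 8]]
Verify stationarity: grad f(x*) = H x* + g = (0, 0).
Eigenvalues of H: 5, 11.
Both eigenvalues > 0, so H is positive definite -> x* is a strict local min.

min


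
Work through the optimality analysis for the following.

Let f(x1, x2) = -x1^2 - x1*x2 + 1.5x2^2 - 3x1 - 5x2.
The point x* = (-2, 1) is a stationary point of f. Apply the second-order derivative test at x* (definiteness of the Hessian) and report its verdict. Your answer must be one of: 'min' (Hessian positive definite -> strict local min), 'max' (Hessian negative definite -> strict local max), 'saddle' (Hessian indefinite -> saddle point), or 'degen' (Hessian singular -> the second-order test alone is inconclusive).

Compute the Hessian H = grad^2 f:
  H = [[-2, -1], [-1, 3]]
Verify stationarity: grad f(x*) = H x* + g = (0, 0).
Eigenvalues of H: -2.1926, 3.1926.
Eigenvalues have mixed signs, so H is indefinite -> x* is a saddle point.

saddle


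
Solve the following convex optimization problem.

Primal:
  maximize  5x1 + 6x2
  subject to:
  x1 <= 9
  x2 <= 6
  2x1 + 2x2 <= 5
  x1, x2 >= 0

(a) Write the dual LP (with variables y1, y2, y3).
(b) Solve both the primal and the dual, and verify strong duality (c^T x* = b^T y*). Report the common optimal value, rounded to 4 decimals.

The standard primal-dual pair for 'max c^T x s.t. A x <= b, x >= 0' is:
  Dual:  min b^T y  s.t.  A^T y >= c,  y >= 0.

So the dual LP is:
  minimize  9y1 + 6y2 + 5y3
  subject to:
    y1 + 2y3 >= 5
    y2 + 2y3 >= 6
    y1, y2, y3 >= 0

Solving the primal: x* = (0, 2.5).
  primal value c^T x* = 15.
Solving the dual: y* = (0, 0, 3).
  dual value b^T y* = 15.
Strong duality: c^T x* = b^T y*. Confirmed.

15


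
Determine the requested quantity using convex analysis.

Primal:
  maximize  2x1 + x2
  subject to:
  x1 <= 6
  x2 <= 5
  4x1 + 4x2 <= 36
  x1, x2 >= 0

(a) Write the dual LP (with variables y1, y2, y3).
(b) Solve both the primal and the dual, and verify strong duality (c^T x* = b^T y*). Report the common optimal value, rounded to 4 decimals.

The standard primal-dual pair for 'max c^T x s.t. A x <= b, x >= 0' is:
  Dual:  min b^T y  s.t.  A^T y >= c,  y >= 0.

So the dual LP is:
  minimize  6y1 + 5y2 + 36y3
  subject to:
    y1 + 4y3 >= 2
    y2 + 4y3 >= 1
    y1, y2, y3 >= 0

Solving the primal: x* = (6, 3).
  primal value c^T x* = 15.
Solving the dual: y* = (1, 0, 0.25).
  dual value b^T y* = 15.
Strong duality: c^T x* = b^T y*. Confirmed.

15


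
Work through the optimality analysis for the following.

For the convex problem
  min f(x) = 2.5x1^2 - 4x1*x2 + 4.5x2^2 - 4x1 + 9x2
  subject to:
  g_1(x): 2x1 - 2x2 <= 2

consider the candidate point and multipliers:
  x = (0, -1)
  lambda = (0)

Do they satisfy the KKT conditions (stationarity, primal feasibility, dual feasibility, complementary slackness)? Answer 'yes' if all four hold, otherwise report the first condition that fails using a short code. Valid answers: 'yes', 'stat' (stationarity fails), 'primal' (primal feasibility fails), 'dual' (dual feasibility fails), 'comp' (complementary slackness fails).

Gradient of f: grad f(x) = Q x + c = (0, 0)
Constraint values g_i(x) = a_i^T x - b_i:
  g_1((0, -1)) = 0
Stationarity residual: grad f(x) + sum_i lambda_i a_i = (0, 0)
  -> stationarity OK
Primal feasibility (all g_i <= 0): OK
Dual feasibility (all lambda_i >= 0): OK
Complementary slackness (lambda_i * g_i(x) = 0 for all i): OK

Verdict: yes, KKT holds.

yes


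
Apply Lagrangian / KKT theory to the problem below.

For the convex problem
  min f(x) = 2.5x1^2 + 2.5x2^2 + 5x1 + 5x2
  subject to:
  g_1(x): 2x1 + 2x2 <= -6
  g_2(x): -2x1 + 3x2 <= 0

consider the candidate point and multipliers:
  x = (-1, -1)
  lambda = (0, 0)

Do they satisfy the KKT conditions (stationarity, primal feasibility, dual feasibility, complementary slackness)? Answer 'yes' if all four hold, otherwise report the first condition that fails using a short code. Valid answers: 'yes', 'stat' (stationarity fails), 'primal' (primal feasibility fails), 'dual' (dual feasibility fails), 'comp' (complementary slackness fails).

Gradient of f: grad f(x) = Q x + c = (0, 0)
Constraint values g_i(x) = a_i^T x - b_i:
  g_1((-1, -1)) = 2
  g_2((-1, -1)) = -1
Stationarity residual: grad f(x) + sum_i lambda_i a_i = (0, 0)
  -> stationarity OK
Primal feasibility (all g_i <= 0): FAILS
Dual feasibility (all lambda_i >= 0): OK
Complementary slackness (lambda_i * g_i(x) = 0 for all i): OK

Verdict: the first failing condition is primal_feasibility -> primal.

primal


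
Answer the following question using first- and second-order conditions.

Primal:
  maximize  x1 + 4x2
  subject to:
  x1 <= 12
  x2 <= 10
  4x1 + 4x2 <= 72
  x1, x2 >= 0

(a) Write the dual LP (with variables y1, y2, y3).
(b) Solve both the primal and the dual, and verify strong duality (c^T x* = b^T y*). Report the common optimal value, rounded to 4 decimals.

The standard primal-dual pair for 'max c^T x s.t. A x <= b, x >= 0' is:
  Dual:  min b^T y  s.t.  A^T y >= c,  y >= 0.

So the dual LP is:
  minimize  12y1 + 10y2 + 72y3
  subject to:
    y1 + 4y3 >= 1
    y2 + 4y3 >= 4
    y1, y2, y3 >= 0

Solving the primal: x* = (8, 10).
  primal value c^T x* = 48.
Solving the dual: y* = (0, 3, 0.25).
  dual value b^T y* = 48.
Strong duality: c^T x* = b^T y*. Confirmed.

48


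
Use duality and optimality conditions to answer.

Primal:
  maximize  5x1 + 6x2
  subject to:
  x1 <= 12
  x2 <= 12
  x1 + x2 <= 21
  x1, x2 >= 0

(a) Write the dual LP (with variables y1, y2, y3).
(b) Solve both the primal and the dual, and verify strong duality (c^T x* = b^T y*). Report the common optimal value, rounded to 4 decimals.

The standard primal-dual pair for 'max c^T x s.t. A x <= b, x >= 0' is:
  Dual:  min b^T y  s.t.  A^T y >= c,  y >= 0.

So the dual LP is:
  minimize  12y1 + 12y2 + 21y3
  subject to:
    y1 + y3 >= 5
    y2 + y3 >= 6
    y1, y2, y3 >= 0

Solving the primal: x* = (9, 12).
  primal value c^T x* = 117.
Solving the dual: y* = (0, 1, 5).
  dual value b^T y* = 117.
Strong duality: c^T x* = b^T y*. Confirmed.

117


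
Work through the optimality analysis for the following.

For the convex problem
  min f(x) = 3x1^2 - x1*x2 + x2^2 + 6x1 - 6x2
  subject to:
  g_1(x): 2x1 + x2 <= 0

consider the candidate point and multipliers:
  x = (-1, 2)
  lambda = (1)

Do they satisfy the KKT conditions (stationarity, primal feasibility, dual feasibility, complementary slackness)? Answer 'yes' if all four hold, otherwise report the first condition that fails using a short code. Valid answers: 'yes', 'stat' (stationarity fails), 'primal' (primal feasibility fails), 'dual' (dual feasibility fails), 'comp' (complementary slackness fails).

Gradient of f: grad f(x) = Q x + c = (-2, -1)
Constraint values g_i(x) = a_i^T x - b_i:
  g_1((-1, 2)) = 0
Stationarity residual: grad f(x) + sum_i lambda_i a_i = (0, 0)
  -> stationarity OK
Primal feasibility (all g_i <= 0): OK
Dual feasibility (all lambda_i >= 0): OK
Complementary slackness (lambda_i * g_i(x) = 0 for all i): OK

Verdict: yes, KKT holds.

yes


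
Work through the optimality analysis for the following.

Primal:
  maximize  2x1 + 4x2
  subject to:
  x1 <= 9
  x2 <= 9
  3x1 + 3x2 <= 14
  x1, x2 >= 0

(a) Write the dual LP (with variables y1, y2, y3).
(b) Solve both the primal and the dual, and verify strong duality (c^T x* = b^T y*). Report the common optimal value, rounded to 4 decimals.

The standard primal-dual pair for 'max c^T x s.t. A x <= b, x >= 0' is:
  Dual:  min b^T y  s.t.  A^T y >= c,  y >= 0.

So the dual LP is:
  minimize  9y1 + 9y2 + 14y3
  subject to:
    y1 + 3y3 >= 2
    y2 + 3y3 >= 4
    y1, y2, y3 >= 0

Solving the primal: x* = (0, 4.6667).
  primal value c^T x* = 18.6667.
Solving the dual: y* = (0, 0, 1.3333).
  dual value b^T y* = 18.6667.
Strong duality: c^T x* = b^T y*. Confirmed.

18.6667


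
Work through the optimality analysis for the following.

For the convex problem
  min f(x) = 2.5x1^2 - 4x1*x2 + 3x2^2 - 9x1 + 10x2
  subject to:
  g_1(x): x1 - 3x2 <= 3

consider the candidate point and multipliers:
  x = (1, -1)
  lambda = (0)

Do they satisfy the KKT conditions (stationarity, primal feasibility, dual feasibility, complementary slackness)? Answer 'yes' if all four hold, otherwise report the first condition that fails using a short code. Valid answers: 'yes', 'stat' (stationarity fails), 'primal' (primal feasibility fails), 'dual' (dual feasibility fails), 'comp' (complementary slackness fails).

Gradient of f: grad f(x) = Q x + c = (0, 0)
Constraint values g_i(x) = a_i^T x - b_i:
  g_1((1, -1)) = 1
Stationarity residual: grad f(x) + sum_i lambda_i a_i = (0, 0)
  -> stationarity OK
Primal feasibility (all g_i <= 0): FAILS
Dual feasibility (all lambda_i >= 0): OK
Complementary slackness (lambda_i * g_i(x) = 0 for all i): OK

Verdict: the first failing condition is primal_feasibility -> primal.

primal


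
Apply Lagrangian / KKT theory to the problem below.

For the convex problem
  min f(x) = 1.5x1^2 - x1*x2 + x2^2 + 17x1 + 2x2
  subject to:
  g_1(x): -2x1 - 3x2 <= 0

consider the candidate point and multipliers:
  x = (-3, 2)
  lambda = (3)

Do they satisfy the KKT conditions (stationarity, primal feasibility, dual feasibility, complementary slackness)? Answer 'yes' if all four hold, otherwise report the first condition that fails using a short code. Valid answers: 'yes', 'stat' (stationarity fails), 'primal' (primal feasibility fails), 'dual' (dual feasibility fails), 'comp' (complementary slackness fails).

Gradient of f: grad f(x) = Q x + c = (6, 9)
Constraint values g_i(x) = a_i^T x - b_i:
  g_1((-3, 2)) = 0
Stationarity residual: grad f(x) + sum_i lambda_i a_i = (0, 0)
  -> stationarity OK
Primal feasibility (all g_i <= 0): OK
Dual feasibility (all lambda_i >= 0): OK
Complementary slackness (lambda_i * g_i(x) = 0 for all i): OK

Verdict: yes, KKT holds.

yes


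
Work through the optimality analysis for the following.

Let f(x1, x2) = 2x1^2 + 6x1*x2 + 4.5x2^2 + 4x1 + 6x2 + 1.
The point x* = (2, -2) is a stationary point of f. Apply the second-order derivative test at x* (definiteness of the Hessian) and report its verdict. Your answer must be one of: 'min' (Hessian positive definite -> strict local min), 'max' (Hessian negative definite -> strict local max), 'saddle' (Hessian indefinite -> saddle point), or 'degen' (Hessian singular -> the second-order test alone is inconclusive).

Compute the Hessian H = grad^2 f:
  H = [[4, 6], [6, 9]]
Verify stationarity: grad f(x*) = H x* + g = (0, 0).
Eigenvalues of H: 0, 13.
H has a zero eigenvalue (singular; positive semidefinite but not definite), so H is neither positive definite, negative definite, nor indefinite. The second-order test alone is inconclusive -> degen.
(Indeed, f is constant along the null direction of H through x*, so x* is not a strict local extremum.)

degen


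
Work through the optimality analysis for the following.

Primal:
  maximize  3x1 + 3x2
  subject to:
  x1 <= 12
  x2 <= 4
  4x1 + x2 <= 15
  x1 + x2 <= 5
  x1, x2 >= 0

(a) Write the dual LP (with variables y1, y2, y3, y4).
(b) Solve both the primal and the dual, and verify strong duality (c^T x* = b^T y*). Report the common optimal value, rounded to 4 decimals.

The standard primal-dual pair for 'max c^T x s.t. A x <= b, x >= 0' is:
  Dual:  min b^T y  s.t.  A^T y >= c,  y >= 0.

So the dual LP is:
  minimize  12y1 + 4y2 + 15y3 + 5y4
  subject to:
    y1 + 4y3 + y4 >= 3
    y2 + y3 + y4 >= 3
    y1, y2, y3, y4 >= 0

Solving the primal: x* = (3.3333, 1.6667).
  primal value c^T x* = 15.
Solving the dual: y* = (0, 0, 0, 3).
  dual value b^T y* = 15.
Strong duality: c^T x* = b^T y*. Confirmed.

15


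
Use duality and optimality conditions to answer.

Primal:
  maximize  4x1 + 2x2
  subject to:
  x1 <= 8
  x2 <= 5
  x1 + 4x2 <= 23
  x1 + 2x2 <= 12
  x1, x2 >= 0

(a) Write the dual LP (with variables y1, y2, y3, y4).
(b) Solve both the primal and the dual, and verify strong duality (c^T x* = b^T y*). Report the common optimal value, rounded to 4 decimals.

The standard primal-dual pair for 'max c^T x s.t. A x <= b, x >= 0' is:
  Dual:  min b^T y  s.t.  A^T y >= c,  y >= 0.

So the dual LP is:
  minimize  8y1 + 5y2 + 23y3 + 12y4
  subject to:
    y1 + y3 + y4 >= 4
    y2 + 4y3 + 2y4 >= 2
    y1, y2, y3, y4 >= 0

Solving the primal: x* = (8, 2).
  primal value c^T x* = 36.
Solving the dual: y* = (3, 0, 0, 1).
  dual value b^T y* = 36.
Strong duality: c^T x* = b^T y*. Confirmed.

36


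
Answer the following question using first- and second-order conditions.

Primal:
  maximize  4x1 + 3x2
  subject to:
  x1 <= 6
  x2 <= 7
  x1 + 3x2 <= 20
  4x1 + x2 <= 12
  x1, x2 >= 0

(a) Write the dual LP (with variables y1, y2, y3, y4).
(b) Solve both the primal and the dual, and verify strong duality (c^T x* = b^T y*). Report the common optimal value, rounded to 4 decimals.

The standard primal-dual pair for 'max c^T x s.t. A x <= b, x >= 0' is:
  Dual:  min b^T y  s.t.  A^T y >= c,  y >= 0.

So the dual LP is:
  minimize  6y1 + 7y2 + 20y3 + 12y4
  subject to:
    y1 + y3 + 4y4 >= 4
    y2 + 3y3 + y4 >= 3
    y1, y2, y3, y4 >= 0

Solving the primal: x* = (1.4545, 6.1818).
  primal value c^T x* = 24.3636.
Solving the dual: y* = (0, 0, 0.7273, 0.8182).
  dual value b^T y* = 24.3636.
Strong duality: c^T x* = b^T y*. Confirmed.

24.3636


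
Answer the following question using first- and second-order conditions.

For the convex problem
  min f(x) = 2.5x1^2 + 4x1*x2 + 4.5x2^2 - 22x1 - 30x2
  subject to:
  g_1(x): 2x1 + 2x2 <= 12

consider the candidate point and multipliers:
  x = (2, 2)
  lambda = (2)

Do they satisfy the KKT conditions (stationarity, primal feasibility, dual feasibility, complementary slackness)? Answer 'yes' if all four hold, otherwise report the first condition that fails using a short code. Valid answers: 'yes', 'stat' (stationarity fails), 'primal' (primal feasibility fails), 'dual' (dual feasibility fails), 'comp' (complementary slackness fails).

Gradient of f: grad f(x) = Q x + c = (-4, -4)
Constraint values g_i(x) = a_i^T x - b_i:
  g_1((2, 2)) = -4
Stationarity residual: grad f(x) + sum_i lambda_i a_i = (0, 0)
  -> stationarity OK
Primal feasibility (all g_i <= 0): OK
Dual feasibility (all lambda_i >= 0): OK
Complementary slackness (lambda_i * g_i(x) = 0 for all i): FAILS

Verdict: the first failing condition is complementary_slackness -> comp.

comp


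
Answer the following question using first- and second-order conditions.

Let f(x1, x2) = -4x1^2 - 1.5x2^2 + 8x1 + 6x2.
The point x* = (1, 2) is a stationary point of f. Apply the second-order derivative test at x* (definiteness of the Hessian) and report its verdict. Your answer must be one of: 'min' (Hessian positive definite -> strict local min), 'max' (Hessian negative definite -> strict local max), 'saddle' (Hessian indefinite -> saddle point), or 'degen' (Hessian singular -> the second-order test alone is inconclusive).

Compute the Hessian H = grad^2 f:
  H = [[-8, 0], [0, -3]]
Verify stationarity: grad f(x*) = H x* + g = (0, 0).
Eigenvalues of H: -8, -3.
Both eigenvalues < 0, so H is negative definite -> x* is a strict local max.

max


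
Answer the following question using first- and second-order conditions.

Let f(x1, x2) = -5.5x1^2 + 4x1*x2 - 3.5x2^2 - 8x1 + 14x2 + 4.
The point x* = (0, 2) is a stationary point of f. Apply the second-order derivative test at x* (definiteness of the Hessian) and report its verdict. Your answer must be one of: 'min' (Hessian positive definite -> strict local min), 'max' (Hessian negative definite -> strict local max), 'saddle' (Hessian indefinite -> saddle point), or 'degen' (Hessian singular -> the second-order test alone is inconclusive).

Compute the Hessian H = grad^2 f:
  H = [[-11, 4], [4, -7]]
Verify stationarity: grad f(x*) = H x* + g = (0, 0).
Eigenvalues of H: -13.4721, -4.5279.
Both eigenvalues < 0, so H is negative definite -> x* is a strict local max.

max


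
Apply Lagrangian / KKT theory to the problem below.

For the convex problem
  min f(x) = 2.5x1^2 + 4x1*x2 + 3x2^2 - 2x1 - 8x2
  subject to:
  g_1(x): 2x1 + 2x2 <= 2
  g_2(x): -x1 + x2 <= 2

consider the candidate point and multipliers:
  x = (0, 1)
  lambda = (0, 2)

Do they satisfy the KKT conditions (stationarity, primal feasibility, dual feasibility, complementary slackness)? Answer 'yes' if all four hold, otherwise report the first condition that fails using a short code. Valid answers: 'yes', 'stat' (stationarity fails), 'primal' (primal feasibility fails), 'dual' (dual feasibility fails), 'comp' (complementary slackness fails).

Gradient of f: grad f(x) = Q x + c = (2, -2)
Constraint values g_i(x) = a_i^T x - b_i:
  g_1((0, 1)) = 0
  g_2((0, 1)) = -1
Stationarity residual: grad f(x) + sum_i lambda_i a_i = (0, 0)
  -> stationarity OK
Primal feasibility (all g_i <= 0): OK
Dual feasibility (all lambda_i >= 0): OK
Complementary slackness (lambda_i * g_i(x) = 0 for all i): FAILS

Verdict: the first failing condition is complementary_slackness -> comp.

comp


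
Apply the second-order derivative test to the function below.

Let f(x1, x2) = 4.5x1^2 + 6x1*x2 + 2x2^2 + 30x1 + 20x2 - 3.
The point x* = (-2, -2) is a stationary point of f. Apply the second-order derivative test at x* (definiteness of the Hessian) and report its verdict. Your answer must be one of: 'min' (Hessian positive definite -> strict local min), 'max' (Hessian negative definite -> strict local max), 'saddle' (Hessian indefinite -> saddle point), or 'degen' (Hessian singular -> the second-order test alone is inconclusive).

Compute the Hessian H = grad^2 f:
  H = [[9, 6], [6, 4]]
Verify stationarity: grad f(x*) = H x* + g = (0, 0).
Eigenvalues of H: 0, 13.
H has a zero eigenvalue (singular; positive semidefinite but not definite), so H is neither positive definite, negative definite, nor indefinite. The second-order test alone is inconclusive -> degen.
(Indeed, f is constant along the null direction of H through x*, so x* is not a strict local extremum.)

degen


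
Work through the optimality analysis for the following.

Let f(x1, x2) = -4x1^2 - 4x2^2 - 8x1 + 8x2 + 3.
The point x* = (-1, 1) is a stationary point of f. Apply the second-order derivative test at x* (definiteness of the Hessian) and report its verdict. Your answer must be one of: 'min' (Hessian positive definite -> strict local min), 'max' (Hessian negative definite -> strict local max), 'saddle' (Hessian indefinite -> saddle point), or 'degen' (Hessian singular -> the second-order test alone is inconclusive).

Compute the Hessian H = grad^2 f:
  H = [[-8, 0], [0, -8]]
Verify stationarity: grad f(x*) = H x* + g = (0, 0).
Eigenvalues of H: -8, -8.
Both eigenvalues < 0, so H is negative definite -> x* is a strict local max.

max
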